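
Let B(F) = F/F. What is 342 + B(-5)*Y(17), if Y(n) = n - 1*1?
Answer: 358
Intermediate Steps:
Y(n) = -1 + n (Y(n) = n - 1 = -1 + n)
B(F) = 1
342 + B(-5)*Y(17) = 342 + 1*(-1 + 17) = 342 + 1*16 = 342 + 16 = 358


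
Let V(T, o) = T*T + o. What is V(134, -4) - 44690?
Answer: -26738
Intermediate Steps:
V(T, o) = o + T**2 (V(T, o) = T**2 + o = o + T**2)
V(134, -4) - 44690 = (-4 + 134**2) - 44690 = (-4 + 17956) - 44690 = 17952 - 44690 = -26738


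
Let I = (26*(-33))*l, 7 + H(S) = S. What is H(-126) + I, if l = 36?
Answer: -31021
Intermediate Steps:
H(S) = -7 + S
I = -30888 (I = (26*(-33))*36 = -858*36 = -30888)
H(-126) + I = (-7 - 126) - 30888 = -133 - 30888 = -31021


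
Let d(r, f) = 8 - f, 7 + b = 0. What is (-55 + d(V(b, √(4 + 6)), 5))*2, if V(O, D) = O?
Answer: -104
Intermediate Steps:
b = -7 (b = -7 + 0 = -7)
(-55 + d(V(b, √(4 + 6)), 5))*2 = (-55 + (8 - 1*5))*2 = (-55 + (8 - 5))*2 = (-55 + 3)*2 = -52*2 = -104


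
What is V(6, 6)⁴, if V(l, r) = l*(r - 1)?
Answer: 810000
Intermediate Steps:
V(l, r) = l*(-1 + r)
V(6, 6)⁴ = (6*(-1 + 6))⁴ = (6*5)⁴ = 30⁴ = 810000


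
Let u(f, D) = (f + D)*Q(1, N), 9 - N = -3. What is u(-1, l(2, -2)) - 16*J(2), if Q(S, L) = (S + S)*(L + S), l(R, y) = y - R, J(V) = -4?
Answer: -66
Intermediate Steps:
N = 12 (N = 9 - 1*(-3) = 9 + 3 = 12)
Q(S, L) = 2*S*(L + S) (Q(S, L) = (2*S)*(L + S) = 2*S*(L + S))
u(f, D) = 26*D + 26*f (u(f, D) = (f + D)*(2*1*(12 + 1)) = (D + f)*(2*1*13) = (D + f)*26 = 26*D + 26*f)
u(-1, l(2, -2)) - 16*J(2) = (26*(-2 - 1*2) + 26*(-1)) - 16*(-4) = (26*(-2 - 2) - 26) + 64 = (26*(-4) - 26) + 64 = (-104 - 26) + 64 = -130 + 64 = -66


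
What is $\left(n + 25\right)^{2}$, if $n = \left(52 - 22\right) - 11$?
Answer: $1936$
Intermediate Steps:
$n = 19$ ($n = 30 - 11 = 19$)
$\left(n + 25\right)^{2} = \left(19 + 25\right)^{2} = 44^{2} = 1936$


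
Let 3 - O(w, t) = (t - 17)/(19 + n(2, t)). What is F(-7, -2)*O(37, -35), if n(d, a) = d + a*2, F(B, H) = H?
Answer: -190/49 ≈ -3.8776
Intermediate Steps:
n(d, a) = d + 2*a
O(w, t) = 3 - (-17 + t)/(21 + 2*t) (O(w, t) = 3 - (t - 17)/(19 + (2 + 2*t)) = 3 - (-17 + t)/(21 + 2*t))
F(-7, -2)*O(37, -35) = -10*(16 - 35)/(21 + 2*(-35)) = -10*(-19)/(21 - 70) = -10*(-19)/(-49) = -10*(-1)*(-19)/49 = -2*95/49 = -190/49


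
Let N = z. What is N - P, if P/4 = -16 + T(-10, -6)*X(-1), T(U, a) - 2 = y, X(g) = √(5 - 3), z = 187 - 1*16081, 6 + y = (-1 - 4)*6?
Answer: -15830 + 136*√2 ≈ -15638.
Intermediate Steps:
y = -36 (y = -6 + (-1 - 4)*6 = -6 - 5*6 = -6 - 30 = -36)
z = -15894 (z = 187 - 16081 = -15894)
X(g) = √2
T(U, a) = -34 (T(U, a) = 2 - 36 = -34)
N = -15894
P = -64 - 136*√2 (P = 4*(-16 - 34*√2) = -64 - 136*√2 ≈ -256.33)
N - P = -15894 - (-64 - 136*√2) = -15894 + (64 + 136*√2) = -15830 + 136*√2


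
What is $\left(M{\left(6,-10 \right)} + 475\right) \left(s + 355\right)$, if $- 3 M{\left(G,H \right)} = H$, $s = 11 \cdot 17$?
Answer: $\frac{777770}{3} \approx 2.5926 \cdot 10^{5}$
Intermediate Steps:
$s = 187$
$M{\left(G,H \right)} = - \frac{H}{3}$
$\left(M{\left(6,-10 \right)} + 475\right) \left(s + 355\right) = \left(\left(- \frac{1}{3}\right) \left(-10\right) + 475\right) \left(187 + 355\right) = \left(\frac{10}{3} + 475\right) 542 = \frac{1435}{3} \cdot 542 = \frac{777770}{3}$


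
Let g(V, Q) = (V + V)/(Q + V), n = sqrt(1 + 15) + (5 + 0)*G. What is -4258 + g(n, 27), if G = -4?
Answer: -46870/11 ≈ -4260.9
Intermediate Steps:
n = -16 (n = sqrt(1 + 15) + (5 + 0)*(-4) = sqrt(16) + 5*(-4) = 4 - 20 = -16)
g(V, Q) = 2*V/(Q + V) (g(V, Q) = (2*V)/(Q + V) = 2*V/(Q + V))
-4258 + g(n, 27) = -4258 + 2*(-16)/(27 - 16) = -4258 + 2*(-16)/11 = -4258 + 2*(-16)*(1/11) = -4258 - 32/11 = -46870/11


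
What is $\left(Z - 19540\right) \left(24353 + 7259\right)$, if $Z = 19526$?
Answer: $-442568$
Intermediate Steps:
$\left(Z - 19540\right) \left(24353 + 7259\right) = \left(19526 - 19540\right) \left(24353 + 7259\right) = \left(-14\right) 31612 = -442568$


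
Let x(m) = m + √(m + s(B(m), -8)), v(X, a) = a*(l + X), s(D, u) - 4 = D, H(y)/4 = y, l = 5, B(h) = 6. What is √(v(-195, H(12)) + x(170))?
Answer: √(-8950 + 6*√5) ≈ 94.533*I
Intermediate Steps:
H(y) = 4*y
s(D, u) = 4 + D
v(X, a) = a*(5 + X)
x(m) = m + √(10 + m) (x(m) = m + √(m + (4 + 6)) = m + √(m + 10) = m + √(10 + m))
√(v(-195, H(12)) + x(170)) = √((4*12)*(5 - 195) + (170 + √(10 + 170))) = √(48*(-190) + (170 + √180)) = √(-9120 + (170 + 6*√5)) = √(-8950 + 6*√5)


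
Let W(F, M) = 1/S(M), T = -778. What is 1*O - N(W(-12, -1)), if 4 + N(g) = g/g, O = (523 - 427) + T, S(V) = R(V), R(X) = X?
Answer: -679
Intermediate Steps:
S(V) = V
O = -682 (O = (523 - 427) - 778 = 96 - 778 = -682)
W(F, M) = 1/M
N(g) = -3 (N(g) = -4 + g/g = -4 + 1 = -3)
1*O - N(W(-12, -1)) = 1*(-682) - 1*(-3) = -682 + 3 = -679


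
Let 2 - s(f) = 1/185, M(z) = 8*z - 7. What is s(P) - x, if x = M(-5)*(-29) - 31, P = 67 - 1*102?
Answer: -246051/185 ≈ -1330.0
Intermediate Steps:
M(z) = -7 + 8*z
P = -35 (P = 67 - 102 = -35)
s(f) = 369/185 (s(f) = 2 - 1/185 = 369/185)
x = 1332 (x = (-7 + 8*(-5))*(-29) - 31 = (-7 - 40)*(-29) - 31 = -47*(-29) - 31 = 1363 - 31 = 1332)
s(P) - x = 369/185 - 1*1332 = 369/185 - 1332 = -246051/185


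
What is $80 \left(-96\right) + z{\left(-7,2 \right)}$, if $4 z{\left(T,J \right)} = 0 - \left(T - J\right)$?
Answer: $- \frac{30711}{4} \approx -7677.8$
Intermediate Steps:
$z{\left(T,J \right)} = - \frac{T}{4} + \frac{J}{4}$ ($z{\left(T,J \right)} = \frac{0 - \left(T - J\right)}{4} = \frac{0 + \left(J - T\right)}{4} = \frac{J - T}{4} = - \frac{T}{4} + \frac{J}{4}$)
$80 \left(-96\right) + z{\left(-7,2 \right)} = 80 \left(-96\right) + \left(\left(- \frac{1}{4}\right) \left(-7\right) + \frac{1}{4} \cdot 2\right) = -7680 + \left(\frac{7}{4} + \frac{1}{2}\right) = -7680 + \frac{9}{4} = - \frac{30711}{4}$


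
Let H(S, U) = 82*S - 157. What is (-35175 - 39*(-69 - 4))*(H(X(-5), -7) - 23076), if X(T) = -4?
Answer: 761680008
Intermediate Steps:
H(S, U) = -157 + 82*S
(-35175 - 39*(-69 - 4))*(H(X(-5), -7) - 23076) = (-35175 - 39*(-69 - 4))*((-157 + 82*(-4)) - 23076) = (-35175 - 39*(-73))*((-157 - 328) - 23076) = (-35175 + 2847)*(-485 - 23076) = -32328*(-23561) = 761680008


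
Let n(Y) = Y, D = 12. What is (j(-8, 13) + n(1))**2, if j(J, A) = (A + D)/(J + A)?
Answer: 36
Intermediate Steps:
j(J, A) = (12 + A)/(A + J) (j(J, A) = (A + 12)/(J + A) = (12 + A)/(A + J))
(j(-8, 13) + n(1))**2 = ((12 + 13)/(13 - 8) + 1)**2 = (25/5 + 1)**2 = ((1/5)*25 + 1)**2 = (5 + 1)**2 = 6**2 = 36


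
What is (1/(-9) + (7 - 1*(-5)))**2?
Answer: 11449/81 ≈ 141.35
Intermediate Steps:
(1/(-9) + (7 - 1*(-5)))**2 = (-1/9 + (7 + 5))**2 = (-1/9 + 12)**2 = (107/9)**2 = 11449/81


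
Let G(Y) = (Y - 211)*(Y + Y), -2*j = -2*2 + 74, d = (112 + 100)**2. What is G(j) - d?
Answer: -27724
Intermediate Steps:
d = 44944 (d = 212**2 = 44944)
j = -35 (j = -(-2*2 + 74)/2 = -(-4 + 74)/2 = -1/2*70 = -35)
G(Y) = 2*Y*(-211 + Y) (G(Y) = (-211 + Y)*(2*Y) = 2*Y*(-211 + Y))
G(j) - d = 2*(-35)*(-211 - 35) - 1*44944 = 2*(-35)*(-246) - 44944 = 17220 - 44944 = -27724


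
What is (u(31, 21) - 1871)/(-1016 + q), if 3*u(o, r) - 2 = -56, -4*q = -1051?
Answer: 7556/3013 ≈ 2.5078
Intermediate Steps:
q = 1051/4 (q = -1/4*(-1051) = 1051/4 ≈ 262.75)
u(o, r) = -18 (u(o, r) = 2/3 + (1/3)*(-56) = 2/3 - 56/3 = -18)
(u(31, 21) - 1871)/(-1016 + q) = (-18 - 1871)/(-1016 + 1051/4) = -1889/(-3013/4) = -1889*(-4/3013) = 7556/3013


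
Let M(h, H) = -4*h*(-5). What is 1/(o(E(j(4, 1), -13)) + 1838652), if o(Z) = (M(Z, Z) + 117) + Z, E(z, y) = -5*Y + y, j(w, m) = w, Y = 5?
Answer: 1/1837971 ≈ 5.4408e-7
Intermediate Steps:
M(h, H) = 20*h
E(z, y) = -25 + y (E(z, y) = -5*5 + y = -25 + y)
o(Z) = 117 + 21*Z (o(Z) = (20*Z + 117) + Z = (117 + 20*Z) + Z = 117 + 21*Z)
1/(o(E(j(4, 1), -13)) + 1838652) = 1/((117 + 21*(-25 - 13)) + 1838652) = 1/((117 + 21*(-38)) + 1838652) = 1/((117 - 798) + 1838652) = 1/(-681 + 1838652) = 1/1837971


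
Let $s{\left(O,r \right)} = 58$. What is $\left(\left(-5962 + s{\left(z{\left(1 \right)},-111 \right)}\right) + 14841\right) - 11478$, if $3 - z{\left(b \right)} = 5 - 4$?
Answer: $-2541$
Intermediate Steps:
$z{\left(b \right)} = 2$ ($z{\left(b \right)} = 3 - \left(5 - 4\right) = 3 - 1 = 2$)
$\left(\left(-5962 + s{\left(z{\left(1 \right)},-111 \right)}\right) + 14841\right) - 11478 = \left(\left(-5962 + 58\right) + 14841\right) - 11478 = \left(-5904 + 14841\right) - 11478 = 8937 - 11478 = -2541$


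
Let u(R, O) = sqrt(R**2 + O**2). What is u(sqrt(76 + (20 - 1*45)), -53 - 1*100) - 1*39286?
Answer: -39286 + 2*sqrt(5865) ≈ -39133.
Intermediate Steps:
u(R, O) = sqrt(O**2 + R**2)
u(sqrt(76 + (20 - 1*45)), -53 - 1*100) - 1*39286 = sqrt((-53 - 1*100)**2 + (sqrt(76 + (20 - 1*45)))**2) - 1*39286 = sqrt((-53 - 100)**2 + (sqrt(76 + (20 - 45)))**2) - 39286 = sqrt((-153)**2 + (sqrt(76 - 25))**2) - 39286 = sqrt(23409 + (sqrt(51))**2) - 39286 = sqrt(23409 + 51) - 39286 = sqrt(23460) - 39286 = 2*sqrt(5865) - 39286 = -39286 + 2*sqrt(5865)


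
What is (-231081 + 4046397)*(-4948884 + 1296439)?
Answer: -13935231847620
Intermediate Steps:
(-231081 + 4046397)*(-4948884 + 1296439) = 3815316*(-3652445) = -13935231847620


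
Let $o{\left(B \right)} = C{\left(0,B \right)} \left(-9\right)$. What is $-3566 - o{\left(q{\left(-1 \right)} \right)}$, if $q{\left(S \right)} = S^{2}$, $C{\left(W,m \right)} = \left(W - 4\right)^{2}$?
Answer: $-3422$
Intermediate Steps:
$C{\left(W,m \right)} = \left(-4 + W\right)^{2}$
$o{\left(B \right)} = -144$ ($o{\left(B \right)} = \left(-4 + 0\right)^{2} \left(-9\right) = \left(-4\right)^{2} \left(-9\right) = 16 \left(-9\right) = -144$)
$-3566 - o{\left(q{\left(-1 \right)} \right)} = -3566 - -144 = -3566 + 144 = -3422$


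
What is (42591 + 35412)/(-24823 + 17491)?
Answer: -26001/2444 ≈ -10.639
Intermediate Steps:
(42591 + 35412)/(-24823 + 17491) = 78003/(-7332) = 78003*(-1/7332) = -26001/2444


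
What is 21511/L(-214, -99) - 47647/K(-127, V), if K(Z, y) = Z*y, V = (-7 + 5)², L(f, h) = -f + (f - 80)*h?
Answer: 351984407/3723640 ≈ 94.527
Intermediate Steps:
L(f, h) = -f + h*(-80 + f) (L(f, h) = -f + (-80 + f)*h = -f + h*(-80 + f))
V = 4 (V = (-2)² = 4)
21511/L(-214, -99) - 47647/K(-127, V) = 21511/(-1*(-214) - 80*(-99) - 214*(-99)) - 47647/((-127*4)) = 21511/(214 + 7920 + 21186) - 47647/(-508) = 21511/29320 - 47647*(-1/508) = 21511*(1/29320) + 47647/508 = 21511/29320 + 47647/508 = 351984407/3723640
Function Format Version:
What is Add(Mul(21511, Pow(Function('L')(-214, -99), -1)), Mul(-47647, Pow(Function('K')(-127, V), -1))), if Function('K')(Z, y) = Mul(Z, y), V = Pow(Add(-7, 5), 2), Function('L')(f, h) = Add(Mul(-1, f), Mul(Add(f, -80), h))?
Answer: Rational(351984407, 3723640) ≈ 94.527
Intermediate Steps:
Function('L')(f, h) = Add(Mul(-1, f), Mul(h, Add(-80, f))) (Function('L')(f, h) = Add(Mul(-1, f), Mul(Add(-80, f), h)) = Add(Mul(-1, f), Mul(h, Add(-80, f))))
V = 4 (V = Pow(-2, 2) = 4)
Add(Mul(21511, Pow(Function('L')(-214, -99), -1)), Mul(-47647, Pow(Function('K')(-127, V), -1))) = Add(Mul(21511, Pow(Add(Mul(-1, -214), Mul(-80, -99), Mul(-214, -99)), -1)), Mul(-47647, Pow(Mul(-127, 4), -1))) = Add(Mul(21511, Pow(Add(214, 7920, 21186), -1)), Mul(-47647, Pow(-508, -1))) = Add(Mul(21511, Pow(29320, -1)), Mul(-47647, Rational(-1, 508))) = Add(Mul(21511, Rational(1, 29320)), Rational(47647, 508)) = Add(Rational(21511, 29320), Rational(47647, 508)) = Rational(351984407, 3723640)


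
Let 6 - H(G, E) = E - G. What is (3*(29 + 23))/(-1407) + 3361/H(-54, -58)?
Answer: 1575789/4690 ≈ 335.99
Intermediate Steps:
H(G, E) = 6 + G - E (H(G, E) = 6 - (E - G) = 6 + (G - E) = 6 + G - E)
(3*(29 + 23))/(-1407) + 3361/H(-54, -58) = (3*(29 + 23))/(-1407) + 3361/(6 - 54 - 1*(-58)) = (3*52)*(-1/1407) + 3361/(6 - 54 + 58) = 156*(-1/1407) + 3361/10 = -52/469 + 3361*(⅒) = -52/469 + 3361/10 = 1575789/4690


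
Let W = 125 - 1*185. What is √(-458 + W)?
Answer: I*√518 ≈ 22.76*I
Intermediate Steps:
W = -60 (W = 125 - 185 = -60)
√(-458 + W) = √(-458 - 60) = √(-518) = I*√518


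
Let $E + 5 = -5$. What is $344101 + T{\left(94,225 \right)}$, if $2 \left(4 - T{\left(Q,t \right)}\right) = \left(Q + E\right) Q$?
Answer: $340157$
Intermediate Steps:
$E = -10$ ($E = -5 - 5 = -10$)
$T{\left(Q,t \right)} = 4 - \frac{Q \left(-10 + Q\right)}{2}$ ($T{\left(Q,t \right)} = 4 - \frac{\left(Q - 10\right) Q}{2} = 4 - \frac{\left(-10 + Q\right) Q}{2} = 4 - \frac{Q \left(-10 + Q\right)}{2}$)
$344101 + T{\left(94,225 \right)} = 344101 + \left(4 + 5 \cdot 94 - \frac{94^{2}}{2}\right) = 344101 + \left(4 + 470 - 4418\right) = 344101 - 3944 = 340157$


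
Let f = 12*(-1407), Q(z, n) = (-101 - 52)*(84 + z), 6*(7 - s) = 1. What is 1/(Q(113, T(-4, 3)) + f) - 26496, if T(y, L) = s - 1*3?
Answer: -1245974401/47025 ≈ -26496.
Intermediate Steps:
s = 41/6 (s = 7 - 1/6*1 = 7 - 1/6 = 41/6 ≈ 6.8333)
T(y, L) = 23/6 (T(y, L) = 41/6 - 1*3 = 41/6 - 3 = 23/6)
Q(z, n) = -12852 - 153*z (Q(z, n) = -153*(84 + z) = -12852 - 153*z)
f = -16884
1/(Q(113, T(-4, 3)) + f) - 26496 = 1/((-12852 - 153*113) - 16884) - 26496 = 1/((-12852 - 17289) - 16884) - 26496 = 1/(-30141 - 16884) - 26496 = 1/(-47025) - 26496 = -1/47025 - 26496 = -1245974401/47025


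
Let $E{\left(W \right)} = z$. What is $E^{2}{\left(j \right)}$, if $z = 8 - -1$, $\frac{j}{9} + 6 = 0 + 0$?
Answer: $81$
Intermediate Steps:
$j = -54$ ($j = -54 + 9 \left(0 + 0\right) = -54 + 9 \cdot 0 = -54 + 0 = -54$)
$z = 9$ ($z = 8 + 1 = 9$)
$E{\left(W \right)} = 9$
$E^{2}{\left(j \right)} = 9^{2} = 81$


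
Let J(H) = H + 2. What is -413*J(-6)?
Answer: 1652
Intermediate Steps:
J(H) = 2 + H
-413*J(-6) = -413*(2 - 6) = -413*(-4) = 1652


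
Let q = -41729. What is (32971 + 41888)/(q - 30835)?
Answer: -24953/24188 ≈ -1.0316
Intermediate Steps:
(32971 + 41888)/(q - 30835) = (32971 + 41888)/(-41729 - 30835) = 74859/(-72564) = 74859*(-1/72564) = -24953/24188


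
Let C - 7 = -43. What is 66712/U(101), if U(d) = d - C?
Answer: 66712/137 ≈ 486.95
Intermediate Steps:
C = -36 (C = 7 - 43 = -36)
U(d) = 36 + d (U(d) = d - 1*(-36) = d + 36 = 36 + d)
66712/U(101) = 66712/(36 + 101) = 66712/137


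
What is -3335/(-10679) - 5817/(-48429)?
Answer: 74543486/172391097 ≈ 0.43241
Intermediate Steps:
-3335/(-10679) - 5817/(-48429) = -3335*(-1/10679) - 5817*(-1/48429) = 3335/10679 + 1939/16143 = 74543486/172391097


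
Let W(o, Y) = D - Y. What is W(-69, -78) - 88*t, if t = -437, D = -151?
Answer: 38383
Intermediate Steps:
W(o, Y) = -151 - Y
W(-69, -78) - 88*t = (-151 - 1*(-78)) - 88*(-437) = (-151 + 78) + 38456 = -73 + 38456 = 38383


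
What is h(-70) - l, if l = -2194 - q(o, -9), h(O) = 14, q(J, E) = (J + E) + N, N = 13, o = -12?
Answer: 2200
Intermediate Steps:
q(J, E) = 13 + E + J (q(J, E) = (J + E) + 13 = (E + J) + 13 = 13 + E + J)
l = -2186 (l = -2194 - (13 - 9 - 12) = -2194 - 1*(-8) = -2194 + 8 = -2186)
h(-70) - l = 14 - 1*(-2186) = 14 + 2186 = 2200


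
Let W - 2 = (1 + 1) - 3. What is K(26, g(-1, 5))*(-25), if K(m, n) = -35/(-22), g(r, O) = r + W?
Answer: -875/22 ≈ -39.773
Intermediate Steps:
W = 1 (W = 2 + ((1 + 1) - 3) = 2 + (2 - 3) = 2 - 1 = 1)
g(r, O) = 1 + r (g(r, O) = r + 1 = 1 + r)
K(m, n) = 35/22 (K(m, n) = -35*(-1/22) = 35/22)
K(26, g(-1, 5))*(-25) = (35/22)*(-25) = -875/22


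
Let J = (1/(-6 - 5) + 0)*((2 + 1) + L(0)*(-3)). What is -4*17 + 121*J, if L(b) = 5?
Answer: 64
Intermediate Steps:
J = 12/11 (J = (1/(-6 - 5) + 0)*((2 + 1) + 5*(-3)) = (1/(-11) + 0)*(3 - 15) = (-1/11 + 0)*(-12) = -1/11*(-12) = 12/11 ≈ 1.0909)
-4*17 + 121*J = -4*17 + 121*(12/11) = -68 + 132 = 64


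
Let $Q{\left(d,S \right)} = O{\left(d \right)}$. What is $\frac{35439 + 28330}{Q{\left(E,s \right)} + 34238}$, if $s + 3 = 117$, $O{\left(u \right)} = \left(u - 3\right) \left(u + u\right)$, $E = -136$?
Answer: $\frac{63769}{72046} \approx 0.88511$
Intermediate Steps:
$O{\left(u \right)} = 2 u \left(-3 + u\right)$ ($O{\left(u \right)} = \left(-3 + u\right) 2 u = 2 u \left(-3 + u\right)$)
$s = 114$ ($s = -3 + 117 = 114$)
$Q{\left(d,S \right)} = 2 d \left(-3 + d\right)$
$\frac{35439 + 28330}{Q{\left(E,s \right)} + 34238} = \frac{35439 + 28330}{2 \left(-136\right) \left(-3 - 136\right) + 34238} = \frac{63769}{2 \left(-136\right) \left(-139\right) + 34238} = \frac{63769}{37808 + 34238} = \frac{63769}{72046}$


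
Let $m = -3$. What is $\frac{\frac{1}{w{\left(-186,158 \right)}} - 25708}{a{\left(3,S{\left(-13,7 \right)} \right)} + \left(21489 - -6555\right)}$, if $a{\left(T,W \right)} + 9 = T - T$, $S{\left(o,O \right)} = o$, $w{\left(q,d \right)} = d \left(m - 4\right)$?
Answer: $- \frac{9477683}{10335570} \approx -0.917$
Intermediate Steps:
$w{\left(q,d \right)} = - 7 d$ ($w{\left(q,d \right)} = d \left(-3 - 4\right) = d \left(-7\right) = - 7 d$)
$a{\left(T,W \right)} = -9$ ($a{\left(T,W \right)} = -9 + \left(T - T\right) = -9 + 0 = -9$)
$\frac{\frac{1}{w{\left(-186,158 \right)}} - 25708}{a{\left(3,S{\left(-13,7 \right)} \right)} + \left(21489 - -6555\right)} = \frac{\frac{1}{\left(-7\right) 158} - 25708}{-9 + \left(21489 - -6555\right)} = \frac{\frac{1}{-1106} - 25708}{-9 + \left(21489 + 6555\right)} = \frac{- \frac{1}{1106} - 25708}{-9 + 28044} = - \frac{28433049}{1106 \cdot 28035} = \left(- \frac{28433049}{1106}\right) \frac{1}{28035} = - \frac{9477683}{10335570}$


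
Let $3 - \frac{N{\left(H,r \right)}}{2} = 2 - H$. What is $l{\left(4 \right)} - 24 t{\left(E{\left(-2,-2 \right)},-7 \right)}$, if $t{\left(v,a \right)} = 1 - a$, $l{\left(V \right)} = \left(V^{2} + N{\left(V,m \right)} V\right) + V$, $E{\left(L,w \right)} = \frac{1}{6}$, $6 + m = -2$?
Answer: $-132$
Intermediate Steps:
$m = -8$ ($m = -6 - 2 = -8$)
$E{\left(L,w \right)} = \frac{1}{6}$
$N{\left(H,r \right)} = 2 + 2 H$ ($N{\left(H,r \right)} = 6 - 2 \left(2 - H\right) = 6 + \left(-4 + 2 H\right) = 2 + 2 H$)
$l{\left(V \right)} = V + V^{2} + V \left(2 + 2 V\right)$ ($l{\left(V \right)} = \left(V^{2} + \left(2 + 2 V\right) V\right) + V = \left(V^{2} + V \left(2 + 2 V\right)\right) + V = V + V^{2} + V \left(2 + 2 V\right)$)
$l{\left(4 \right)} - 24 t{\left(E{\left(-2,-2 \right)},-7 \right)} = 3 \cdot 4 \left(1 + 4\right) - 24 \left(1 - -7\right) = 3 \cdot 4 \cdot 5 - 24 \left(1 + 7\right) = 60 - 192 = -132$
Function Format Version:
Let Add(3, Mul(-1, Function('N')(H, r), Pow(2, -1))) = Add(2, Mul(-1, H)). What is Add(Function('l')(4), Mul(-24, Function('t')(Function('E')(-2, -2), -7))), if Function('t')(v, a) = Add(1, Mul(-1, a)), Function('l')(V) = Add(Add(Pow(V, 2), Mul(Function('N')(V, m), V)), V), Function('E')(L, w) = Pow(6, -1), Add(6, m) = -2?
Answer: -132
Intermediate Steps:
m = -8 (m = Add(-6, -2) = -8)
Function('E')(L, w) = Rational(1, 6)
Function('N')(H, r) = Add(2, Mul(2, H)) (Function('N')(H, r) = Add(6, Mul(-2, Add(2, Mul(-1, H)))) = Add(6, Add(-4, Mul(2, H))) = Add(2, Mul(2, H)))
Function('l')(V) = Add(V, Pow(V, 2), Mul(V, Add(2, Mul(2, V)))) (Function('l')(V) = Add(Add(Pow(V, 2), Mul(Add(2, Mul(2, V)), V)), V) = Add(Add(Pow(V, 2), Mul(V, Add(2, Mul(2, V)))), V) = Add(V, Pow(V, 2), Mul(V, Add(2, Mul(2, V)))))
Add(Function('l')(4), Mul(-24, Function('t')(Function('E')(-2, -2), -7))) = Add(Mul(3, 4, Add(1, 4)), Mul(-24, Add(1, Mul(-1, -7)))) = Add(Mul(3, 4, 5), Mul(-24, Add(1, 7))) = Add(60, Mul(-24, 8)) = Add(60, -192) = -132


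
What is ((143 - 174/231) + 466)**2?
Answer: 2193517225/5929 ≈ 3.6996e+5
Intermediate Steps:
((143 - 174/231) + 466)**2 = ((143 - 1*58/77) + 466)**2 = ((143 - 58/77) + 466)**2 = (10953/77 + 466)**2 = (46835/77)**2 = 2193517225/5929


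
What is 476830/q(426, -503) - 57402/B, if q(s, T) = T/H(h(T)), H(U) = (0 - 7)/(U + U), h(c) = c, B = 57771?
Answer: -12326392597/1624064771 ≈ -7.5898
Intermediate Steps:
H(U) = -7/(2*U) (H(U) = -7*1/(2*U) = -7/(2*U))
q(s, T) = -2*T²/7 (q(s, T) = T/((-7/(2*T))) = T*(-2*T/7) = -2*T²/7)
476830/q(426, -503) - 57402/B = 476830/((-2/7*(-503)²)) - 57402/57771 = 476830/((-2/7*253009)) - 57402*1/57771 = 476830/(-506018/7) - 6378/6419 = 476830*(-7/506018) - 6378/6419 = -1668905/253009 - 6378/6419 = -12326392597/1624064771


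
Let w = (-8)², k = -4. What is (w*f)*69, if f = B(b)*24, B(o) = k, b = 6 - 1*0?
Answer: -423936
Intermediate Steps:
b = 6 (b = 6 + 0 = 6)
B(o) = -4
f = -96 (f = -4*24 = -96)
w = 64
(w*f)*69 = (64*(-96))*69 = -6144*69 = -423936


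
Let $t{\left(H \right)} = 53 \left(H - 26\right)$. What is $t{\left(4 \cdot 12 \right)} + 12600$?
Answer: $13766$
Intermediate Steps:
$t{\left(H \right)} = -1378 + 53 H$ ($t{\left(H \right)} = 53 \left(-26 + H\right) = -1378 + 53 H$)
$t{\left(4 \cdot 12 \right)} + 12600 = \left(-1378 + 53 \cdot 4 \cdot 12\right) + 12600 = \left(-1378 + 53 \cdot 48\right) + 12600 = \left(-1378 + 2544\right) + 12600 = 1166 + 12600 = 13766$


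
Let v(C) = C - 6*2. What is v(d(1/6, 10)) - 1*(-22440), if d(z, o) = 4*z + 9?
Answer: 67313/3 ≈ 22438.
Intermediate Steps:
d(z, o) = 9 + 4*z
v(C) = -12 + C (v(C) = C - 12 = -12 + C)
v(d(1/6, 10)) - 1*(-22440) = (-12 + (9 + 4/6)) - 1*(-22440) = (-12 + (9 + 4*(⅙))) + 22440 = (-12 + (9 + ⅔)) + 22440 = (-12 + 29/3) + 22440 = -7/3 + 22440 = 67313/3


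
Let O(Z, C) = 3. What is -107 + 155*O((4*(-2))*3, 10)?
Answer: 358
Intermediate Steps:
-107 + 155*O((4*(-2))*3, 10) = -107 + 155*3 = -107 + 465 = 358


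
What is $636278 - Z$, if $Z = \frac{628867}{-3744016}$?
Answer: $\frac{2382235641315}{3744016} \approx 6.3628 \cdot 10^{5}$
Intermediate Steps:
$Z = - \frac{628867}{3744016}$ ($Z = 628867 \left(- \frac{1}{3744016}\right) = - \frac{628867}{3744016} \approx -0.16797$)
$636278 - Z = 636278 - - \frac{628867}{3744016} = 636278 + \frac{628867}{3744016} = \frac{2382235641315}{3744016}$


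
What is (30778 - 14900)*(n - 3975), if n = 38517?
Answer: 548457876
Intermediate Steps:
(30778 - 14900)*(n - 3975) = (30778 - 14900)*(38517 - 3975) = 15878*34542 = 548457876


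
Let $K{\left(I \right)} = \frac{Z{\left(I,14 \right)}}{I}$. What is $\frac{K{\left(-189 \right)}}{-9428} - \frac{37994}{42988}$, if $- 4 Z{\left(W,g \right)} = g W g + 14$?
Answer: $- \frac{437034047}{497402424} \approx -0.87863$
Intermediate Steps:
$Z{\left(W,g \right)} = - \frac{7}{2} - \frac{W g^{2}}{4}$ ($Z{\left(W,g \right)} = - \frac{g W g + 14}{4} = - \frac{W g g + 14}{4} = - \frac{W g^{2} + 14}{4} = - \frac{14 + W g^{2}}{4} = - \frac{7}{2} - \frac{W g^{2}}{4}$)
$K{\left(I \right)} = \frac{- \frac{7}{2} - 49 I}{I}$ ($K{\left(I \right)} = \frac{- \frac{7}{2} - \frac{I 14^{2}}{4}}{I} = \frac{- \frac{7}{2} - \frac{1}{4} I 196}{I} = \frac{- \frac{7}{2} - 49 I}{I}$)
$\frac{K{\left(-189 \right)}}{-9428} - \frac{37994}{42988} = \frac{-49 - \frac{7}{2 \left(-189\right)}}{-9428} - \frac{37994}{42988} = \left(-49 - - \frac{1}{54}\right) \left(- \frac{1}{9428}\right) - \frac{1727}{1954} = \left(-49 + \frac{1}{54}\right) \left(- \frac{1}{9428}\right) - \frac{1727}{1954} = \left(- \frac{2645}{54}\right) \left(- \frac{1}{9428}\right) - \frac{1727}{1954} = \frac{2645}{509112} - \frac{1727}{1954} = - \frac{437034047}{497402424}$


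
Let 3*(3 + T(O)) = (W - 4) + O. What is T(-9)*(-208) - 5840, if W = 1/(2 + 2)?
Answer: -4332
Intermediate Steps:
W = ¼ (W = 1/4 = ¼ ≈ 0.25000)
T(O) = -17/4 + O/3 (T(O) = -3 + ((¼ - 4) + O)/3 = -3 + (-15/4 + O)/3 = -3 + (-5/4 + O/3) = -17/4 + O/3)
T(-9)*(-208) - 5840 = (-17/4 + (⅓)*(-9))*(-208) - 5840 = (-17/4 - 3)*(-208) - 5840 = -29/4*(-208) - 5840 = 1508 - 5840 = -4332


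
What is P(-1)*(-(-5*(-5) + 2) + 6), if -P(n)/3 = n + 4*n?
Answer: -315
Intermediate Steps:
P(n) = -15*n (P(n) = -3*(n + 4*n) = -15*n)
P(-1)*(-(-5*(-5) + 2) + 6) = (-15*(-1))*(-(-5*(-5) + 2) + 6) = 15*(-(25 + 2) + 6) = 15*(-1*27 + 6) = 15*(-27 + 6) = 15*(-21) = -315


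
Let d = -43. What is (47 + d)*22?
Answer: 88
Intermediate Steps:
(47 + d)*22 = (47 - 43)*22 = 4*22 = 88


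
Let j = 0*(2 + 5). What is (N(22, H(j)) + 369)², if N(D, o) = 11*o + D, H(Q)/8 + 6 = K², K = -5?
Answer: 4255969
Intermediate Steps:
j = 0 (j = 0*7 = 0)
H(Q) = 152 (H(Q) = -48 + 8*(-5)² = -48 + 8*25 = -48 + 200 = 152)
N(D, o) = D + 11*o
(N(22, H(j)) + 369)² = ((22 + 11*152) + 369)² = ((22 + 1672) + 369)² = (1694 + 369)² = 2063² = 4255969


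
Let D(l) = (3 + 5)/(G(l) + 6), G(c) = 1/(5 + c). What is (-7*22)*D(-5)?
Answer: 0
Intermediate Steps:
D(l) = 8/(6 + 1/(5 + l)) (D(l) = (3 + 5)/(1/(5 + l) + 6) = 8/(6 + 1/(5 + l)))
(-7*22)*D(-5) = (-7*22)*(8*(5 - 5)/(31 + 6*(-5))) = -1232*0/(31 - 30) = -1232*0/1 = -1232*0 = -154*0 = 0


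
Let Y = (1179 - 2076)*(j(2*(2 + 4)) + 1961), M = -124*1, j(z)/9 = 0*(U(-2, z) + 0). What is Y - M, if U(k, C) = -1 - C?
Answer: -1758893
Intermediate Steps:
j(z) = 0 (j(z) = 9*(0*((-1 - z) + 0)) = 9*(0*(-1 - z)) = 9*0 = 0)
M = -124
Y = -1759017 (Y = (1179 - 2076)*(0 + 1961) = -897*1961 = -1759017)
Y - M = -1759017 - 1*(-124) = -1759017 + 124 = -1758893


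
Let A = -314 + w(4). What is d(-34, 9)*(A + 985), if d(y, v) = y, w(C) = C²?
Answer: -23358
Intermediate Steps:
A = -298 (A = -314 + 4² = -314 + 16 = -298)
d(-34, 9)*(A + 985) = -34*(-298 + 985) = -34*687 = -23358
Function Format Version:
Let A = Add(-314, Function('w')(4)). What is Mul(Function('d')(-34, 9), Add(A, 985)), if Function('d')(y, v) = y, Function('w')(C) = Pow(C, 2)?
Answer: -23358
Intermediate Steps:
A = -298 (A = Add(-314, Pow(4, 2)) = Add(-314, 16) = -298)
Mul(Function('d')(-34, 9), Add(A, 985)) = Mul(-34, Add(-298, 985)) = Mul(-34, 687) = -23358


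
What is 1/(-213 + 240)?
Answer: 1/27 ≈ 0.037037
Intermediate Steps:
1/(-213 + 240) = 1/27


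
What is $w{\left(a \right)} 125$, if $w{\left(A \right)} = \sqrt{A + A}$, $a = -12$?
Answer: $250 i \sqrt{6} \approx 612.37 i$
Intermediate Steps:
$w{\left(A \right)} = \sqrt{2} \sqrt{A}$ ($w{\left(A \right)} = \sqrt{2 A} = \sqrt{2} \sqrt{A}$)
$w{\left(a \right)} 125 = \sqrt{2} \sqrt{-12} \cdot 125 = \sqrt{2} \cdot 2 i \sqrt{3} \cdot 125 = 2 i \sqrt{6} \cdot 125 = 250 i \sqrt{6}$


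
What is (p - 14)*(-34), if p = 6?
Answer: 272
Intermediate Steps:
(p - 14)*(-34) = (6 - 14)*(-34) = -8*(-34) = 272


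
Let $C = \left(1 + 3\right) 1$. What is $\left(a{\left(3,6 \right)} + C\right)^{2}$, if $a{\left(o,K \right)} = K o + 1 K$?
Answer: $784$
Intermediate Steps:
$C = 4$ ($C = 4 \cdot 1 = 4$)
$a{\left(o,K \right)} = K + K o$ ($a{\left(o,K \right)} = K o + K = K + K o$)
$\left(a{\left(3,6 \right)} + C\right)^{2} = \left(6 \left(1 + 3\right) + 4\right)^{2} = \left(6 \cdot 4 + 4\right)^{2} = \left(24 + 4\right)^{2} = 28^{2} = 784$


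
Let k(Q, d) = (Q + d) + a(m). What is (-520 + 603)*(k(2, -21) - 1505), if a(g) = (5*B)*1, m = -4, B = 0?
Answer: -126492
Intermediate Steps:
a(g) = 0 (a(g) = (5*0)*1 = 0*1 = 0)
k(Q, d) = Q + d (k(Q, d) = (Q + d) + 0 = Q + d)
(-520 + 603)*(k(2, -21) - 1505) = (-520 + 603)*((2 - 21) - 1505) = 83*(-19 - 1505) = 83*(-1524) = -126492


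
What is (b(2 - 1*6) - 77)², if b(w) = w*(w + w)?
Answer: 2025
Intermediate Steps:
b(w) = 2*w² (b(w) = w*(2*w) = 2*w²)
(b(2 - 1*6) - 77)² = (2*(2 - 1*6)² - 77)² = (2*(2 - 6)² - 77)² = (2*(-4)² - 77)² = (2*16 - 77)² = (32 - 77)² = (-45)² = 2025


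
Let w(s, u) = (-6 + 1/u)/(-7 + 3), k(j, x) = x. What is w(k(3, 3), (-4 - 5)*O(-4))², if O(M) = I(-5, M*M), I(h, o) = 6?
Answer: 105625/46656 ≈ 2.2639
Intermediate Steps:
O(M) = 6
w(s, u) = 3/2 - 1/(4*u) (w(s, u) = (-6 + 1/u)/(-4) = (-6 + 1/u)*(-¼) = 3/2 - 1/(4*u))
w(k(3, 3), (-4 - 5)*O(-4))² = ((-1 + 6*((-4 - 5)*6))/(4*(((-4 - 5)*6))))² = ((-1 + 6*(-9*6))/(4*((-9*6))))² = ((¼)*(-1 + 6*(-54))/(-54))² = ((¼)*(-1/54)*(-1 - 324))² = ((¼)*(-1/54)*(-325))² = (325/216)² = 105625/46656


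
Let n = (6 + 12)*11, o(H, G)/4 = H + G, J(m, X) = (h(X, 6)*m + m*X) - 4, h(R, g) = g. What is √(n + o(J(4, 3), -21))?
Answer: 11*√2 ≈ 15.556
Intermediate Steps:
J(m, X) = -4 + 6*m + X*m (J(m, X) = (6*m + m*X) - 4 = (6*m + X*m) - 4 = -4 + 6*m + X*m)
o(H, G) = 4*G + 4*H (o(H, G) = 4*(H + G) = 4*(G + H) = 4*G + 4*H)
n = 198 (n = 18*11 = 198)
√(n + o(J(4, 3), -21)) = √(198 + (4*(-21) + 4*(-4 + 6*4 + 3*4))) = √(198 + (-84 + 4*(-4 + 24 + 12))) = √(198 + (-84 + 4*32)) = √(198 + (-84 + 128)) = √(198 + 44) = √242 = 11*√2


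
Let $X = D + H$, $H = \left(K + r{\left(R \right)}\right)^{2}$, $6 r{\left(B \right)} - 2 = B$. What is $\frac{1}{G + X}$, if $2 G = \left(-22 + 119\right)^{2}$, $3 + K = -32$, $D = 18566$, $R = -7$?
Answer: $\frac{36}{883963} \approx 4.0726 \cdot 10^{-5}$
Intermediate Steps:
$r{\left(B \right)} = \frac{1}{3} + \frac{B}{6}$
$K = -35$ ($K = -3 - 32 = -35$)
$H = \frac{46225}{36}$ ($H = \left(-35 + \left(\frac{1}{3} + \frac{1}{6} \left(-7\right)\right)\right)^{2} = \left(-35 + \left(\frac{1}{3} - \frac{7}{6}\right)\right)^{2} = \left(-35 - \frac{5}{6}\right)^{2} = \left(- \frac{215}{6}\right)^{2} = \frac{46225}{36} \approx 1284.0$)
$G = \frac{9409}{2}$ ($G = \frac{\left(-22 + 119\right)^{2}}{2} = \frac{97^{2}}{2} = \frac{1}{2} \cdot 9409 = \frac{9409}{2} \approx 4704.5$)
$X = \frac{714601}{36}$ ($X = 18566 + \frac{46225}{36} = \frac{714601}{36} \approx 19850.0$)
$\frac{1}{G + X} = \frac{1}{\frac{9409}{2} + \frac{714601}{36}} = \frac{1}{\frac{883963}{36}} = \frac{36}{883963}$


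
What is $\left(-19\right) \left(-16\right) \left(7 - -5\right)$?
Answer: $3648$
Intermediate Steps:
$\left(-19\right) \left(-16\right) \left(7 - -5\right) = 304 \left(7 + 5\right) = 304 \cdot 12 = 3648$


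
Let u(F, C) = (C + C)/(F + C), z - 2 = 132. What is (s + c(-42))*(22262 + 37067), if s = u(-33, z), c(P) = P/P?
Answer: 21892401/101 ≈ 2.1676e+5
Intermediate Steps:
z = 134 (z = 2 + 132 = 134)
c(P) = 1
u(F, C) = 2*C/(C + F) (u(F, C) = (2*C)/(C + F) = 2*C/(C + F))
s = 268/101 (s = 2*134/(134 - 33) = 2*134/101 = 2*134*(1/101) = 268/101 ≈ 2.6535)
(s + c(-42))*(22262 + 37067) = (268/101 + 1)*(22262 + 37067) = (369/101)*59329 = 21892401/101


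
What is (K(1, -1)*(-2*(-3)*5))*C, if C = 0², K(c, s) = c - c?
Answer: 0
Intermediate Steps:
K(c, s) = 0
C = 0
(K(1, -1)*(-2*(-3)*5))*C = (0*(-2*(-3)*5))*0 = (0*(6*5))*0 = (0*30)*0 = 0*0 = 0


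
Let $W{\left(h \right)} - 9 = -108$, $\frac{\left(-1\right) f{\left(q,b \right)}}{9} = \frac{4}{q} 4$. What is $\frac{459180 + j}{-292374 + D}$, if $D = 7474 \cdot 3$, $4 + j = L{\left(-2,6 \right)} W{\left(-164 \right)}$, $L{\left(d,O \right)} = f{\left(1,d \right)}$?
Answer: $- \frac{59179}{33744} \approx -1.7538$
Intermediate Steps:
$f{\left(q,b \right)} = - \frac{144}{q}$ ($f{\left(q,b \right)} = - 9 \frac{4}{q} 4 = - 9 \frac{16}{q} = - \frac{144}{q}$)
$W{\left(h \right)} = -99$ ($W{\left(h \right)} = 9 - 108 = -99$)
$L{\left(d,O \right)} = -144$ ($L{\left(d,O \right)} = - \frac{144}{1} = \left(-144\right) 1 = -144$)
$j = 14252$ ($j = -4 - -14256 = -4 + 14256 = 14252$)
$D = 22422$
$\frac{459180 + j}{-292374 + D} = \frac{459180 + 14252}{-292374 + 22422} = \frac{473432}{-269952} = 473432 \left(- \frac{1}{269952}\right) = - \frac{59179}{33744}$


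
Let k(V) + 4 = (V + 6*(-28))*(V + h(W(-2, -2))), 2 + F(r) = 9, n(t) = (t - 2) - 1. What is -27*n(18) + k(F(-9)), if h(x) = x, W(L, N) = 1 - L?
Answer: -2019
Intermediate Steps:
n(t) = -3 + t (n(t) = (-2 + t) - 1 = -3 + t)
F(r) = 7 (F(r) = -2 + 9 = 7)
k(V) = -4 + (-168 + V)*(3 + V) (k(V) = -4 + (V + 6*(-28))*(V + (1 - 1*(-2))) = -4 + (V - 168)*(V + (1 + 2)) = -4 + (-168 + V)*(V + 3) = -4 + (-168 + V)*(3 + V))
-27*n(18) + k(F(-9)) = -27*(-3 + 18) + (-508 + 7**2 - 165*7) = -27*15 + (-508 + 49 - 1155) = -405 - 1614 = -2019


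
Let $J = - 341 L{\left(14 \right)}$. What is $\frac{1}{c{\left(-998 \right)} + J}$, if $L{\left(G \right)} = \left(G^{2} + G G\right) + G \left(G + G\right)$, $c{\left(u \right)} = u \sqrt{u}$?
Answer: $\frac{i}{2 \left(- 133672 i + 499 \sqrt{998}\right)} \approx -3.6892 \cdot 10^{-6} + 4.3507 \cdot 10^{-7} i$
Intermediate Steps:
$c{\left(u \right)} = u^{\frac{3}{2}}$
$L{\left(G \right)} = 4 G^{2}$ ($L{\left(G \right)} = \left(G^{2} + G^{2}\right) + G 2 G = 2 G^{2} + 2 G^{2} = 4 G^{2}$)
$J = -267344$ ($J = - 341 \cdot 4 \cdot 14^{2} = - 341 \cdot 4 \cdot 196 = \left(-341\right) 784 = -267344$)
$\frac{1}{c{\left(-998 \right)} + J} = \frac{1}{\left(-998\right)^{\frac{3}{2}} - 267344} = \frac{1}{- 998 i \sqrt{998} - 267344} = \frac{1}{-267344 - 998 i \sqrt{998}}$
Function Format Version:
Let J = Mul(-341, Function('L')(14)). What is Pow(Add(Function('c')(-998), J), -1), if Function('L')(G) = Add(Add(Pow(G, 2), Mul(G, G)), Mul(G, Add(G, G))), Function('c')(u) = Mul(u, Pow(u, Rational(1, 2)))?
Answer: Mul(Rational(1, 2), I, Pow(Add(Mul(-133672, I), Mul(499, Pow(998, Rational(1, 2)))), -1)) ≈ Add(-3.6892e-6, Mul(4.3507e-7, I))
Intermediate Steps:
Function('c')(u) = Pow(u, Rational(3, 2))
Function('L')(G) = Mul(4, Pow(G, 2)) (Function('L')(G) = Add(Add(Pow(G, 2), Pow(G, 2)), Mul(G, Mul(2, G))) = Add(Mul(2, Pow(G, 2)), Mul(2, Pow(G, 2))) = Mul(4, Pow(G, 2)))
J = -267344 (J = Mul(-341, Mul(4, Pow(14, 2))) = Mul(-341, Mul(4, 196)) = Mul(-341, 784) = -267344)
Pow(Add(Function('c')(-998), J), -1) = Pow(Add(Pow(-998, Rational(3, 2)), -267344), -1) = Pow(Add(Mul(-998, I, Pow(998, Rational(1, 2))), -267344), -1) = Pow(Add(-267344, Mul(-998, I, Pow(998, Rational(1, 2)))), -1)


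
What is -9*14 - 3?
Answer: -129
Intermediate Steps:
-9*14 - 3 = -126 - 3 = -129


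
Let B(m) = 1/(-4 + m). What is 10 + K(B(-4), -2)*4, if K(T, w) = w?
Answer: 2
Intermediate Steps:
10 + K(B(-4), -2)*4 = 10 - 2*4 = 10 - 8 = 2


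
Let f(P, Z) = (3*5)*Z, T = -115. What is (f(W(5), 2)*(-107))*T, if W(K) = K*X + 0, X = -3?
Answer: 369150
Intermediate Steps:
W(K) = -3*K (W(K) = K*(-3) + 0 = -3*K + 0 = -3*K)
f(P, Z) = 15*Z
(f(W(5), 2)*(-107))*T = ((15*2)*(-107))*(-115) = (30*(-107))*(-115) = -3210*(-115) = 369150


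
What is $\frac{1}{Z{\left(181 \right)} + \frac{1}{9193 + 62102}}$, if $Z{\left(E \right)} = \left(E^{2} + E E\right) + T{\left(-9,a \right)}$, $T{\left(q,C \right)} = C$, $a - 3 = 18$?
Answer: $\frac{71295}{4672888186} \approx 1.5257 \cdot 10^{-5}$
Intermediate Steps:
$a = 21$ ($a = 3 + 18 = 21$)
$Z{\left(E \right)} = 21 + 2 E^{2}$ ($Z{\left(E \right)} = \left(E^{2} + E E\right) + 21 = \left(E^{2} + E^{2}\right) + 21 = 2 E^{2} + 21 = 21 + 2 E^{2}$)
$\frac{1}{Z{\left(181 \right)} + \frac{1}{9193 + 62102}} = \frac{1}{\left(21 + 2 \cdot 181^{2}\right) + \frac{1}{9193 + 62102}} = \frac{1}{\left(21 + 2 \cdot 32761\right) + \frac{1}{71295}} = \frac{1}{\left(21 + 65522\right) + \frac{1}{71295}} = \frac{1}{65543 + \frac{1}{71295}} = \frac{1}{\frac{4672888186}{71295}} = \frac{71295}{4672888186}$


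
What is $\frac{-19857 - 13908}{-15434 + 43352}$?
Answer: $- \frac{11255}{9306} \approx -1.2094$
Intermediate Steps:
$\frac{-19857 - 13908}{-15434 + 43352} = - \frac{33765}{27918} = \left(-33765\right) \frac{1}{27918} = - \frac{11255}{9306}$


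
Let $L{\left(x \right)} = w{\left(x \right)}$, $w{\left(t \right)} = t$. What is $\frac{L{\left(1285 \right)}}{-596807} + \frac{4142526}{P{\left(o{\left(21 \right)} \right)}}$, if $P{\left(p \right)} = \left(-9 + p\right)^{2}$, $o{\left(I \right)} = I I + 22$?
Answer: $\frac{1236011827711}{61505735806} \approx 20.096$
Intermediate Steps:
$L{\left(x \right)} = x$
$o{\left(I \right)} = 22 + I^{2}$ ($o{\left(I \right)} = I^{2} + 22 = 22 + I^{2}$)
$\frac{L{\left(1285 \right)}}{-596807} + \frac{4142526}{P{\left(o{\left(21 \right)} \right)}} = \frac{1285}{-596807} + \frac{4142526}{\left(-9 + \left(22 + 21^{2}\right)\right)^{2}} = 1285 \left(- \frac{1}{596807}\right) + \frac{4142526}{\left(-9 + \left(22 + 441\right)\right)^{2}} = - \frac{1285}{596807} + \frac{4142526}{\left(-9 + 463\right)^{2}} = - \frac{1285}{596807} + \frac{4142526}{454^{2}} = - \frac{1285}{596807} + \frac{4142526}{206116} = - \frac{1285}{596807} + 4142526 \cdot \frac{1}{206116} = - \frac{1285}{596807} + \frac{2071263}{103058} = \frac{1236011827711}{61505735806}$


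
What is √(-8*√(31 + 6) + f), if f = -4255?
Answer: √(-4255 - 8*√37) ≈ 65.602*I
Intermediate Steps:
√(-8*√(31 + 6) + f) = √(-8*√(31 + 6) - 4255) = √(-8*√37 - 4255) = √(-4255 - 8*√37)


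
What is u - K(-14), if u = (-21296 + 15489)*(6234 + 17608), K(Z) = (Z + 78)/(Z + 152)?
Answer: -9553084118/69 ≈ -1.3845e+8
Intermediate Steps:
K(Z) = (78 + Z)/(152 + Z)
u = -138450494 (u = -5807*23842 = -138450494)
u - K(-14) = -138450494 - (78 - 14)/(152 - 14) = -138450494 - 64/138 = -138450494 - 1*32/69 = -138450494 - 32/69 = -9553084118/69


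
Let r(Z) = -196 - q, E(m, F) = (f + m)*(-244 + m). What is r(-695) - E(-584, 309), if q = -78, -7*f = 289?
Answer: -3624982/7 ≈ -5.1785e+5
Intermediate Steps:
f = -289/7 (f = -⅐*289 = -289/7 ≈ -41.286)
E(m, F) = (-244 + m)*(-289/7 + m) (E(m, F) = (-289/7 + m)*(-244 + m) = (-244 + m)*(-289/7 + m))
r(Z) = -118 (r(Z) = -196 - 1*(-78) = -196 + 78 = -118)
r(-695) - E(-584, 309) = -118 - (70516/7 + (-584)² - 1997/7*(-584)) = -118 - (70516/7 + 341056 + 1166248/7) = -118 - 1*3624156/7 = -118 - 3624156/7 = -3624982/7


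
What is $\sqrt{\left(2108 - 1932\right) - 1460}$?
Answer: $2 i \sqrt{321} \approx 35.833 i$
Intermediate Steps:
$\sqrt{\left(2108 - 1932\right) - 1460} = \sqrt{176 - 1460} = \sqrt{-1284} = 2 i \sqrt{321}$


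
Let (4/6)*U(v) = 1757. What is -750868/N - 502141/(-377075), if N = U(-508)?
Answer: -563620316989/1987562325 ≈ -283.57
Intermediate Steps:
U(v) = 5271/2 (U(v) = (3/2)*1757 = 5271/2)
N = 5271/2 ≈ 2635.5
-750868/N - 502141/(-377075) = -750868/5271/2 - 502141/(-377075) = -750868*2/5271 - 502141*(-1/377075) = -1501736/5271 + 502141/377075 = -563620316989/1987562325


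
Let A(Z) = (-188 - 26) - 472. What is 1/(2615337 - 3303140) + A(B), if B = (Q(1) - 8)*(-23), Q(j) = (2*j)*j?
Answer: -471832859/687803 ≈ -686.00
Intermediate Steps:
Q(j) = 2*j²
B = 138 (B = (2*1² - 8)*(-23) = (2*1 - 8)*(-23) = (2 - 8)*(-23) = -6*(-23) = 138)
A(Z) = -686 (A(Z) = -214 - 472 = -686)
1/(2615337 - 3303140) + A(B) = 1/(2615337 - 3303140) - 686 = 1/(-687803) - 686 = -1/687803 - 686 = -471832859/687803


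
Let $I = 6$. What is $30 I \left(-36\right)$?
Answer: $-6480$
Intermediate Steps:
$30 I \left(-36\right) = 30 \cdot 6 \left(-36\right) = 180 \left(-36\right) = -6480$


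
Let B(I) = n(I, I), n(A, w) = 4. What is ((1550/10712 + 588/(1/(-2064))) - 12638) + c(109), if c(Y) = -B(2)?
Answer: -6567922769/5356 ≈ -1.2263e+6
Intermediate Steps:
B(I) = 4
c(Y) = -4 (c(Y) = -1*4 = -4)
((1550/10712 + 588/(1/(-2064))) - 12638) + c(109) = ((1550/10712 + 588/(1/(-2064))) - 12638) - 4 = ((1550*(1/10712) + 588/(-1/2064)) - 12638) - 4 = ((775/5356 + 588*(-2064)) - 12638) - 4 = ((775/5356 - 1213632) - 12638) - 4 = (-6500212217/5356 - 12638) - 4 = -6567901345/5356 - 4 = -6567922769/5356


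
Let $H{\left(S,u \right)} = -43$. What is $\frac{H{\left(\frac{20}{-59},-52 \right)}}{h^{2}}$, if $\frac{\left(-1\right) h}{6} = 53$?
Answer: $- \frac{43}{101124} \approx -0.00042522$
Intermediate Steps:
$h = -318$ ($h = \left(-6\right) 53 = -318$)
$\frac{H{\left(\frac{20}{-59},-52 \right)}}{h^{2}} = - \frac{43}{\left(-318\right)^{2}} = - \frac{43}{101124}$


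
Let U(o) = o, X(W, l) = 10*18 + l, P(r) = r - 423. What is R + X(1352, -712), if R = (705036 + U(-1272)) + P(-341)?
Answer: 702468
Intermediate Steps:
P(r) = -423 + r
X(W, l) = 180 + l
R = 703000 (R = (705036 - 1272) + (-423 - 341) = 703764 - 764 = 703000)
R + X(1352, -712) = 703000 + (180 - 712) = 703000 - 532 = 702468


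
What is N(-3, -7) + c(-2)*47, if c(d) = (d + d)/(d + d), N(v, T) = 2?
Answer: 49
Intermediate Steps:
c(d) = 1 (c(d) = (2*d)/((2*d)) = (2*d)*(1/(2*d)) = 1)
N(-3, -7) + c(-2)*47 = 2 + 1*47 = 2 + 47 = 49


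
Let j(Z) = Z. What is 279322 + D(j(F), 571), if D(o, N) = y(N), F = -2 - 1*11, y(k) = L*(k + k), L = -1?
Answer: 278180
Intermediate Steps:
y(k) = -2*k (y(k) = -(k + k) = -2*k)
F = -13 (F = -2 - 11 = -13)
D(o, N) = -2*N
279322 + D(j(F), 571) = 279322 - 2*571 = 279322 - 1142 = 278180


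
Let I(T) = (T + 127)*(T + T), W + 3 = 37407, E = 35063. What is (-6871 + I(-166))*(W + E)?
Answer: 440381959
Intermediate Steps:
W = 37404 (W = -3 + 37407 = 37404)
I(T) = 2*T*(127 + T) (I(T) = (127 + T)*(2*T) = 2*T*(127 + T))
(-6871 + I(-166))*(W + E) = (-6871 + 2*(-166)*(127 - 166))*(37404 + 35063) = (-6871 + 2*(-166)*(-39))*72467 = (-6871 + 12948)*72467 = 6077*72467 = 440381959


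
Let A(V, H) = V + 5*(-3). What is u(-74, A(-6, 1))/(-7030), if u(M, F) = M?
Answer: 1/95 ≈ 0.010526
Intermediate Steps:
A(V, H) = -15 + V (A(V, H) = V - 15 = -15 + V)
u(-74, A(-6, 1))/(-7030) = -74/(-7030) = -74*(-1/7030) = 1/95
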